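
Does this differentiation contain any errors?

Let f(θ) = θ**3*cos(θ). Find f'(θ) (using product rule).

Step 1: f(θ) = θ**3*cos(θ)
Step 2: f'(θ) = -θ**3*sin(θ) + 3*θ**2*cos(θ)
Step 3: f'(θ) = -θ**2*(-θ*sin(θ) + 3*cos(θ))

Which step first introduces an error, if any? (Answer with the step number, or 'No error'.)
Step 3

Step 3 is incorrect due to a sign flip.
The step shows: -θ**2*(-θ*sin(θ) + 3*cos(θ))
The correct value should be: θ**2*(-θ*sin(θ) + 3*cos(θ))

Explanation: The sign of the whole expression was flipped: the term θ**2*(-θ*sin(θ) + 3*cos(θ)) was incorrectly written as -θ**2*(-θ*sin(θ) + 3*cos(θ))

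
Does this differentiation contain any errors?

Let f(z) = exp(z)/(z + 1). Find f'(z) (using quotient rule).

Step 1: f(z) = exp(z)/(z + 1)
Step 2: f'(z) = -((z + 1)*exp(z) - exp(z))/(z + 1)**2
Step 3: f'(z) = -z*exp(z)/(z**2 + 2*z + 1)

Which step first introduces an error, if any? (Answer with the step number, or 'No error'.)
Step 2

Step 2 is incorrect due to a sign flip.
The step shows: -((z + 1)*exp(z) - exp(z))/(z + 1)**2
The correct value should be: ((z + 1)*exp(z) - exp(z))/(z + 1)**2

Explanation: The sign of the whole expression was flipped: the term ((z + 1)*exp(z) - exp(z))/(z + 1)**2 was incorrectly written as -((z + 1)*exp(z) - exp(z))/(z + 1)**2
The later steps are derived from this incorrect expression, so the error originates in Step 2.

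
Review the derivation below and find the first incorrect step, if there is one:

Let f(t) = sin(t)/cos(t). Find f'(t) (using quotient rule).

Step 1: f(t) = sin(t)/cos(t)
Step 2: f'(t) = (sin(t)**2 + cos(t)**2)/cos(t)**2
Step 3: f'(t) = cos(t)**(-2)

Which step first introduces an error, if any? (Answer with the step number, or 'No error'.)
No error

All steps in this derivation are correct.
The final answer f'(t) = cos(t)**(-2) is valid.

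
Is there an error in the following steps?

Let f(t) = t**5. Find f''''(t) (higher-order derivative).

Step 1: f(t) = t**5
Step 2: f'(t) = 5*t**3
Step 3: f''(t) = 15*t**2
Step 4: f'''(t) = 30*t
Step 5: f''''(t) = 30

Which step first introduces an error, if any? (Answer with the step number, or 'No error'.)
Step 2

Step 2 is incorrect due to a wrong exponent.
The step shows: 5*t**3
The correct value should be: 5*t**4

Explanation: The exponent 4 on t was incorrectly written as 3: the term 5*t**4 was incorrectly written as 5*t**3
The later steps are derived from this incorrect expression, so the error originates in Step 2.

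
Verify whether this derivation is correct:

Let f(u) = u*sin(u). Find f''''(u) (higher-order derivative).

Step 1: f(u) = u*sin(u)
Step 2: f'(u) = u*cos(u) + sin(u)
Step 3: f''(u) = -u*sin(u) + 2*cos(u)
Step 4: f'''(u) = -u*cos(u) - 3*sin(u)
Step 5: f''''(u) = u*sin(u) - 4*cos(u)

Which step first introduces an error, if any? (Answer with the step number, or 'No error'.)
No error

All steps in this derivation are correct.
The final answer f''''(u) = u*sin(u) - 4*cos(u) is valid.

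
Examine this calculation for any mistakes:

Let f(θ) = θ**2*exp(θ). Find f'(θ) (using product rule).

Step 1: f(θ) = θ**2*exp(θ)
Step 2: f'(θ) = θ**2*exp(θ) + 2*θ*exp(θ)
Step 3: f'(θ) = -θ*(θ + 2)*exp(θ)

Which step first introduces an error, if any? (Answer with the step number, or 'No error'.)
Step 3

Step 3 is incorrect due to a sign flip.
The step shows: -θ*(θ + 2)*exp(θ)
The correct value should be: θ*(θ + 2)*exp(θ)

Explanation: The sign of the whole expression was flipped: the term θ*(θ + 2)*exp(θ) was incorrectly written as -θ*(θ + 2)*exp(θ)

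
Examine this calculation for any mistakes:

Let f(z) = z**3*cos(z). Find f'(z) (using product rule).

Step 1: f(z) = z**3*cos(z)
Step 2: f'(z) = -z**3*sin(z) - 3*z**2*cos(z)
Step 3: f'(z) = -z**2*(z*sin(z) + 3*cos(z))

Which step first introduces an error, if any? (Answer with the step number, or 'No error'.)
Step 2

Step 2 is incorrect due to a sign flip.
The step shows: -z**3*sin(z) - 3*z**2*cos(z)
The correct value should be: -z**3*sin(z) + 3*z**2*cos(z)

Explanation: The sign of one term was flipped: the term 3*z**2*cos(z) was incorrectly written as -3*z**2*cos(z)
The later steps are derived from this incorrect expression, so the error originates in Step 2.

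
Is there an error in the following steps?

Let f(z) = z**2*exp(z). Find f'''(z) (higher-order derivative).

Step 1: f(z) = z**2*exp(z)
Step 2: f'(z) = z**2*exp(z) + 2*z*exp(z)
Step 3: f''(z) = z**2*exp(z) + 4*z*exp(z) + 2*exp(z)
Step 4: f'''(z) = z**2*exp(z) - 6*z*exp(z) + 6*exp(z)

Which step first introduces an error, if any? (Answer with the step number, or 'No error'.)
Step 4

Step 4 is incorrect due to a sign flip.
The step shows: z**2*exp(z) - 6*z*exp(z) + 6*exp(z)
The correct value should be: z**2*exp(z) + 6*z*exp(z) + 6*exp(z)

Explanation: The sign of one term was flipped: the term 6*z*exp(z) was incorrectly written as -6*z*exp(z)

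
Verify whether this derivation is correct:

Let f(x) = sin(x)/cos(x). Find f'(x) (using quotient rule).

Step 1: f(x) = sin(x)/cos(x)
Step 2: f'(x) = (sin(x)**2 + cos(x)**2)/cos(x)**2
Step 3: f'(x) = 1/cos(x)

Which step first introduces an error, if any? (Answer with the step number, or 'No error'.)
Step 3

Step 3 is incorrect due to a wrong exponent.
The step shows: 1/cos(x)
The correct value should be: cos(x)**(-2)

Explanation: The exponent -2 on cos(x) was incorrectly written as -1: the term cos(x)**(-2) was incorrectly written as 1/cos(x)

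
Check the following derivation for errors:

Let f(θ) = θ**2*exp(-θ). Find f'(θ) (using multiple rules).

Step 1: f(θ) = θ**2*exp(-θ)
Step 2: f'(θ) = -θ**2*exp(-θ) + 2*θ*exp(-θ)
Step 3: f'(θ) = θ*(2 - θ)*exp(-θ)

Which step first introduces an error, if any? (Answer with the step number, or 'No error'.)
No error

All steps in this derivation are correct.
The final answer f'(θ) = θ*(2 - θ)*exp(-θ) is valid.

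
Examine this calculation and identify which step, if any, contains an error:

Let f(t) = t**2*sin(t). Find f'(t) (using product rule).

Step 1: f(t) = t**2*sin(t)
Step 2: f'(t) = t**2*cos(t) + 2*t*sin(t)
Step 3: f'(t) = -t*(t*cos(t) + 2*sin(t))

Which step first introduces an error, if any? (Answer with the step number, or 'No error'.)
Step 3

Step 3 is incorrect due to a sign flip.
The step shows: -t*(t*cos(t) + 2*sin(t))
The correct value should be: t*(t*cos(t) + 2*sin(t))

Explanation: The sign of the whole expression was flipped: the term t*(t*cos(t) + 2*sin(t)) was incorrectly written as -t*(t*cos(t) + 2*sin(t))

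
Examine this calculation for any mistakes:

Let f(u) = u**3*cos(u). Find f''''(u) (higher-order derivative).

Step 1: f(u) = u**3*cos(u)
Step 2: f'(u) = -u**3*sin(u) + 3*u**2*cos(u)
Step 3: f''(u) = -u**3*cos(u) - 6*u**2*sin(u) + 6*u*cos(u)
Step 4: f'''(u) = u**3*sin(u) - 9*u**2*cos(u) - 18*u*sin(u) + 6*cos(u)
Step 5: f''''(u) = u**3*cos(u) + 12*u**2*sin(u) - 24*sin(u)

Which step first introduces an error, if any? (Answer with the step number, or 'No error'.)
Step 5

Step 5 is incorrect due to a dropped term.
The step shows: u**3*cos(u) + 12*u**2*sin(u) - 24*sin(u)
The correct value should be: u**3*cos(u) + 12*u**2*sin(u) - 36*u*cos(u) - 24*sin(u)

Explanation: A term was dropped: the term -36*u*cos(u) was incorrectly omitted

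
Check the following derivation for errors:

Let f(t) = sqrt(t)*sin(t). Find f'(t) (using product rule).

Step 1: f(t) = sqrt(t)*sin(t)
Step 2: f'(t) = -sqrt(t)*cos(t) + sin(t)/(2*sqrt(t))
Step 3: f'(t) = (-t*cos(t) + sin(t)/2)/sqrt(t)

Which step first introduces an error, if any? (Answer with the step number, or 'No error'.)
Step 2

Step 2 is incorrect due to a sign flip.
The step shows: -sqrt(t)*cos(t) + sin(t)/(2*sqrt(t))
The correct value should be: sqrt(t)*cos(t) + sin(t)/(2*sqrt(t))

Explanation: The sign of one term was flipped: the term sqrt(t)*cos(t) was incorrectly written as -sqrt(t)*cos(t)
The later steps are derived from this incorrect expression, so the error originates in Step 2.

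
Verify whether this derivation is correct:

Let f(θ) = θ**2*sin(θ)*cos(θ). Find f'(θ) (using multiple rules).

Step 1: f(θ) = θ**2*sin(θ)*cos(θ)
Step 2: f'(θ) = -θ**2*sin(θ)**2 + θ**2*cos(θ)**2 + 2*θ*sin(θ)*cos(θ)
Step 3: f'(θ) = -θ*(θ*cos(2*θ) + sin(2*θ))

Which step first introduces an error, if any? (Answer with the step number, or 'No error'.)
Step 3

Step 3 is incorrect due to a sign flip.
The step shows: -θ*(θ*cos(2*θ) + sin(2*θ))
The correct value should be: θ*(θ*cos(2*θ) + sin(2*θ))

Explanation: The sign of the whole expression was flipped: the term θ*(θ*cos(2*θ) + sin(2*θ)) was incorrectly written as -θ*(θ*cos(2*θ) + sin(2*θ))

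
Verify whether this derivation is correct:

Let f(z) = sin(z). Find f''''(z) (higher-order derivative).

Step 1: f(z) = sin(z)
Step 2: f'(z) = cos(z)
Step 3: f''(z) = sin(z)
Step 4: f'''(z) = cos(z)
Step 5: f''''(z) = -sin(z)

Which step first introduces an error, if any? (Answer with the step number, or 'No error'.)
Step 3

Step 3 is incorrect due to a sign flip.
The step shows: sin(z)
The correct value should be: -sin(z)

Explanation: The sign of the whole expression was flipped: the term -sin(z) was incorrectly written as sin(z)
The later steps are derived from this incorrect expression, so the error originates in Step 3.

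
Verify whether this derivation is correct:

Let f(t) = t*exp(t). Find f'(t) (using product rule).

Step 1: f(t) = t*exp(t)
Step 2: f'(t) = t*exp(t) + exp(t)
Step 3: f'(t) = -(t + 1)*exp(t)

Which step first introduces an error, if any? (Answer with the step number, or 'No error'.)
Step 3

Step 3 is incorrect due to a sign flip.
The step shows: -(t + 1)*exp(t)
The correct value should be: (t + 1)*exp(t)

Explanation: The sign of the whole expression was flipped: the term (t + 1)*exp(t) was incorrectly written as -(t + 1)*exp(t)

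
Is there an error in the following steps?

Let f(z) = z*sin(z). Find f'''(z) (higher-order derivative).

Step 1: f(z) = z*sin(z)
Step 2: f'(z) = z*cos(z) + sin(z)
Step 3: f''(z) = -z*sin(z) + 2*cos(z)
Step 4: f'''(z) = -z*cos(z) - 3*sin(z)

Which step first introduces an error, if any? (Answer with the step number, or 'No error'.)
No error

All steps in this derivation are correct.
The final answer f'''(z) = -z*cos(z) - 3*sin(z) is valid.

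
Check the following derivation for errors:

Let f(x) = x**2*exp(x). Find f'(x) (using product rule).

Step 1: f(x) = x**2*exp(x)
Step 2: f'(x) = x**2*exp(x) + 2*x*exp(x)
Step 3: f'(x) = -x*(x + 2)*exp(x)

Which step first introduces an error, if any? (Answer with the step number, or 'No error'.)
Step 3

Step 3 is incorrect due to a sign flip.
The step shows: -x*(x + 2)*exp(x)
The correct value should be: x*(x + 2)*exp(x)

Explanation: The sign of the whole expression was flipped: the term x*(x + 2)*exp(x) was incorrectly written as -x*(x + 2)*exp(x)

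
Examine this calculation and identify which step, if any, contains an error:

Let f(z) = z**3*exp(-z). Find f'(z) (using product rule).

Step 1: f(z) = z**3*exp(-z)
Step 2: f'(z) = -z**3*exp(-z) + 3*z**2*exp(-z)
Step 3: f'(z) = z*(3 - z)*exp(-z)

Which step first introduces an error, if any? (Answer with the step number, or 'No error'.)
Step 3

Step 3 is incorrect due to a wrong exponent.
The step shows: z*(3 - z)*exp(-z)
The correct value should be: z**2*(3 - z)*exp(-z)

Explanation: The exponent 2 on z was incorrectly written as 1: the term z**2*(3 - z)*exp(-z) was incorrectly written as z*(3 - z)*exp(-z)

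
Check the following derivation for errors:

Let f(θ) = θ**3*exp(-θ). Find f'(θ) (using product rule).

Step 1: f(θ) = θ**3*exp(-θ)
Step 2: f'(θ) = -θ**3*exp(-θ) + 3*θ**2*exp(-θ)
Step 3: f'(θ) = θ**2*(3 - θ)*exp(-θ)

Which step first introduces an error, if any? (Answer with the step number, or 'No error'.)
No error

All steps in this derivation are correct.
The final answer f'(θ) = θ**2*(3 - θ)*exp(-θ) is valid.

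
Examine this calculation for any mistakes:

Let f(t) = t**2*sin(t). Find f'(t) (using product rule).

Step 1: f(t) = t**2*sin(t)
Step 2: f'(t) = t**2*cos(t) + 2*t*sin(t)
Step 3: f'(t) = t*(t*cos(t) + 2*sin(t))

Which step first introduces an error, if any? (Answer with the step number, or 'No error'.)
No error

All steps in this derivation are correct.
The final answer f'(t) = t*(t*cos(t) + 2*sin(t)) is valid.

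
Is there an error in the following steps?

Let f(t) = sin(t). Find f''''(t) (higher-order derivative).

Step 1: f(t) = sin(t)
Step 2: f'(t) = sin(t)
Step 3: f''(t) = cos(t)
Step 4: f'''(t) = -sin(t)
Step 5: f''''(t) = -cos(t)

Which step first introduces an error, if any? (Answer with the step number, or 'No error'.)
Step 2

Step 2 is incorrect due to a wrong trig function.
The step shows: sin(t)
The correct value should be: cos(t)

Explanation: cos(t) was incorrectly written as sin(t): the term cos(t) was incorrectly written as sin(t)
The later steps are derived from this incorrect expression, so the error originates in Step 2.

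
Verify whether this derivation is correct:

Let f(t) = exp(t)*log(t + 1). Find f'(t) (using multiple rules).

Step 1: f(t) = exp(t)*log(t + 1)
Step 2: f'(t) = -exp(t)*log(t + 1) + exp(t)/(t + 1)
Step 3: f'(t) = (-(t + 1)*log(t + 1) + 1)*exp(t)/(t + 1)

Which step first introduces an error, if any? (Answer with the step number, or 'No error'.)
Step 2

Step 2 is incorrect due to a sign flip.
The step shows: -exp(t)*log(t + 1) + exp(t)/(t + 1)
The correct value should be: exp(t)*log(t + 1) + exp(t)/(t + 1)

Explanation: The sign of one term was flipped: the term exp(t)*log(t + 1) was incorrectly written as -exp(t)*log(t + 1)
The later steps are derived from this incorrect expression, so the error originates in Step 2.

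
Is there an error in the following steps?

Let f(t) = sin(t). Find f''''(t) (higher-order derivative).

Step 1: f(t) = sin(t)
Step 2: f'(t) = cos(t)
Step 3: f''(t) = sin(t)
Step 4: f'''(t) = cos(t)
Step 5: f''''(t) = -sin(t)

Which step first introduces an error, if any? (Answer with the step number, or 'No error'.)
Step 3

Step 3 is incorrect due to a sign flip.
The step shows: sin(t)
The correct value should be: -sin(t)

Explanation: The sign of the whole expression was flipped: the term -sin(t) was incorrectly written as sin(t)
The later steps are derived from this incorrect expression, so the error originates in Step 3.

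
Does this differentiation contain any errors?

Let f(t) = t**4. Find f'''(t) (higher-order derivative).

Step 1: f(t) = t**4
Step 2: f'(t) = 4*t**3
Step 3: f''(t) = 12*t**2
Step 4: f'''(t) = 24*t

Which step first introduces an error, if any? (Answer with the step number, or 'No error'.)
No error

All steps in this derivation are correct.
The final answer f'''(t) = 24*t is valid.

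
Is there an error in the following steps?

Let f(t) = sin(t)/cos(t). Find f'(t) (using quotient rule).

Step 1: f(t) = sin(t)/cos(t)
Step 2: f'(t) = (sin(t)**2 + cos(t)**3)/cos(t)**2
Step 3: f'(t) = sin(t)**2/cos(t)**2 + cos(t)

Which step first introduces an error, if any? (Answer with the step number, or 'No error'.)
Step 2

Step 2 is incorrect due to a wrong exponent.
The step shows: (sin(t)**2 + cos(t)**3)/cos(t)**2
The correct value should be: (sin(t)**2 + cos(t)**2)/cos(t)**2

Explanation: The exponent 2 on cos(t) was incorrectly written as 3: the term (sin(t)**2 + cos(t)**2)/cos(t)**2 was incorrectly written as (sin(t)**2 + cos(t)**3)/cos(t)**2
The later steps are derived from this incorrect expression, so the error originates in Step 2.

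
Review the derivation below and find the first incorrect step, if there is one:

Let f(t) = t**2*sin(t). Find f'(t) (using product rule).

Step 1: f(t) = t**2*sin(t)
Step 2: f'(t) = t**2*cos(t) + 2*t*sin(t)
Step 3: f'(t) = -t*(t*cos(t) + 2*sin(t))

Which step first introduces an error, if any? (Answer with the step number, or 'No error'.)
Step 3

Step 3 is incorrect due to a sign flip.
The step shows: -t*(t*cos(t) + 2*sin(t))
The correct value should be: t*(t*cos(t) + 2*sin(t))

Explanation: The sign of the whole expression was flipped: the term t*(t*cos(t) + 2*sin(t)) was incorrectly written as -t*(t*cos(t) + 2*sin(t))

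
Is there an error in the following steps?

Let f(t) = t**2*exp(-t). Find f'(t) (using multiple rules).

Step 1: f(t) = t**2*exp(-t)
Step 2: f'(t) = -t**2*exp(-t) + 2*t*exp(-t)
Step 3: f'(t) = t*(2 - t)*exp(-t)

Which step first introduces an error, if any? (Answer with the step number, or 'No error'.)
No error

All steps in this derivation are correct.
The final answer f'(t) = t*(2 - t)*exp(-t) is valid.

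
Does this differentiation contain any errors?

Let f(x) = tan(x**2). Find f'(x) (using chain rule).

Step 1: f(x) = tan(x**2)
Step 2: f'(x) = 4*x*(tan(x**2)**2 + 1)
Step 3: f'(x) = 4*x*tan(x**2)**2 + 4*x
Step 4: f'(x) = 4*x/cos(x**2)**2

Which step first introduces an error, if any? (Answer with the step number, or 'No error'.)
Step 2

Step 2 is incorrect due to a wrong coefficient.
The step shows: 4*x*(tan(x**2)**2 + 1)
The correct value should be: 2*x*(tan(x**2)**2 + 1)

Explanation: The coefficient 2 was incorrectly written as 4: the term 2*x*(tan(x**2)**2 + 1) was incorrectly written as 4*x*(tan(x**2)**2 + 1)
The later steps are derived from this incorrect expression, so the error originates in Step 2.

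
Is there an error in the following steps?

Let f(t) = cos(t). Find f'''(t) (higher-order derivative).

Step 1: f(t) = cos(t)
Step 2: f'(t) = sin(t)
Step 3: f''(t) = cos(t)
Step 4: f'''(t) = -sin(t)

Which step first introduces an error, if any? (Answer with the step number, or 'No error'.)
Step 2

Step 2 is incorrect due to a sign flip.
The step shows: sin(t)
The correct value should be: -sin(t)

Explanation: The sign of the whole expression was flipped: the term -sin(t) was incorrectly written as sin(t)
The later steps are derived from this incorrect expression, so the error originates in Step 2.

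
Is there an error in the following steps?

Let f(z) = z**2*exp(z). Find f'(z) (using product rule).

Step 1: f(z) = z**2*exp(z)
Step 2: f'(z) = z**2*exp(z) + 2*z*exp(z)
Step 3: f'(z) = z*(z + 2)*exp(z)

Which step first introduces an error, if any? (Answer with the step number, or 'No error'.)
No error

All steps in this derivation are correct.
The final answer f'(z) = z*(z + 2)*exp(z) is valid.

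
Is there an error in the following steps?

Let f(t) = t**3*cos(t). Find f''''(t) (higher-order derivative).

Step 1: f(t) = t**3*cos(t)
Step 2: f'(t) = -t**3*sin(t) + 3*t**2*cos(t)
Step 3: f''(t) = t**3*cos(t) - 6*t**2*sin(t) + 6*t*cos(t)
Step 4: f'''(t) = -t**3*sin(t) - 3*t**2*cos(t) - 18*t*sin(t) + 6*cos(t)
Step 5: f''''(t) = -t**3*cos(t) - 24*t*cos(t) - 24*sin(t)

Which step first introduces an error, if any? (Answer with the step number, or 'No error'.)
Step 3

Step 3 is incorrect due to a sign flip.
The step shows: t**3*cos(t) - 6*t**2*sin(t) + 6*t*cos(t)
The correct value should be: -t**3*cos(t) - 6*t**2*sin(t) + 6*t*cos(t)

Explanation: The sign of one term was flipped: the term -t**3*cos(t) was incorrectly written as t**3*cos(t)
The later steps are derived from this incorrect expression, so the error originates in Step 3.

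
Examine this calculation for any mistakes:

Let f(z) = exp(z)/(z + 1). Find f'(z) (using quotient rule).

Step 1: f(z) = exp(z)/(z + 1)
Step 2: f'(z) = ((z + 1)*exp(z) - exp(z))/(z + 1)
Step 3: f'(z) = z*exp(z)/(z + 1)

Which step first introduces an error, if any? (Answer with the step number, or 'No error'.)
Step 2

Step 2 is incorrect due to a wrong exponent.
The step shows: ((z + 1)*exp(z) - exp(z))/(z + 1)
The correct value should be: ((z + 1)*exp(z) - exp(z))/(z + 1)**2

Explanation: The exponent -2 on z + 1 was incorrectly written as -1: the term ((z + 1)*exp(z) - exp(z))/(z + 1)**2 was incorrectly written as ((z + 1)*exp(z) - exp(z))/(z + 1)
The later steps are derived from this incorrect expression, so the error originates in Step 2.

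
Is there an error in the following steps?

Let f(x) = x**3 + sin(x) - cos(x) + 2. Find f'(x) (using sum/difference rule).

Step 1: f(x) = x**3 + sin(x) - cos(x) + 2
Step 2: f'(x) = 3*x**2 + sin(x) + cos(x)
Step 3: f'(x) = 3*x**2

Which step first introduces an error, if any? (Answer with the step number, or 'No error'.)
Step 3

Step 3 is incorrect due to a dropped term.
The step shows: 3*x**2
The correct value should be: 3*x**2 + sqrt(2)*sin(x + pi/4)

Explanation: A term was dropped: the term sqrt(2)*sin(x + pi/4) was incorrectly omitted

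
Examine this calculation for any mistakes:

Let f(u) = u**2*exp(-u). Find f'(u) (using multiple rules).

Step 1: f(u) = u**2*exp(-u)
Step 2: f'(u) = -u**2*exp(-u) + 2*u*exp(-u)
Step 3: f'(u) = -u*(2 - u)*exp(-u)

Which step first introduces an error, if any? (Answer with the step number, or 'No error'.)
Step 3

Step 3 is incorrect due to a sign flip.
The step shows: -u*(2 - u)*exp(-u)
The correct value should be: u*(2 - u)*exp(-u)

Explanation: The sign of the whole expression was flipped: the term u*(2 - u)*exp(-u) was incorrectly written as -u*(2 - u)*exp(-u)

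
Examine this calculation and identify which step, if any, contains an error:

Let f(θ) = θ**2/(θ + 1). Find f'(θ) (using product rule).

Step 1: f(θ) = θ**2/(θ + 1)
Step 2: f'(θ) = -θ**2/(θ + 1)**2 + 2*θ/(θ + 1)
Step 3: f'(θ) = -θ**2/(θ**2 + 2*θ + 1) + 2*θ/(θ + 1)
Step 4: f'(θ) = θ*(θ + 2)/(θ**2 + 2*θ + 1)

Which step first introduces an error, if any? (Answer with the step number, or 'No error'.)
No error

All steps in this derivation are correct.
The final answer f'(θ) = θ*(θ + 2)/(θ**2 + 2*θ + 1) is valid.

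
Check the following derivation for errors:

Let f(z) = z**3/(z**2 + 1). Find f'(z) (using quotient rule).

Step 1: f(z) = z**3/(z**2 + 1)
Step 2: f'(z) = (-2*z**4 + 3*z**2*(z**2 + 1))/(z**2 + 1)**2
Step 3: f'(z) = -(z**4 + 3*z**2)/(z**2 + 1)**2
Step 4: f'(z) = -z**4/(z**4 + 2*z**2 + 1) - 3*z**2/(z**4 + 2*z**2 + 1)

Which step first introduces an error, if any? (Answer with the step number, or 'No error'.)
Step 3

Step 3 is incorrect due to a sign flip.
The step shows: -(z**4 + 3*z**2)/(z**2 + 1)**2
The correct value should be: (z**4 + 3*z**2)/(z**2 + 1)**2

Explanation: The sign of the whole expression was flipped: the term (z**4 + 3*z**2)/(z**2 + 1)**2 was incorrectly written as -(z**4 + 3*z**2)/(z**2 + 1)**2
The later steps are derived from this incorrect expression, so the error originates in Step 3.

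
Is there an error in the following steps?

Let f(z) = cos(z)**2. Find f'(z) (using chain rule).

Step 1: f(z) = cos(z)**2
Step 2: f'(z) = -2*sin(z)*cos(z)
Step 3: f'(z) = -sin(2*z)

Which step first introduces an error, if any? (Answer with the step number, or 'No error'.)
No error

All steps in this derivation are correct.
The final answer f'(z) = -sin(2*z) is valid.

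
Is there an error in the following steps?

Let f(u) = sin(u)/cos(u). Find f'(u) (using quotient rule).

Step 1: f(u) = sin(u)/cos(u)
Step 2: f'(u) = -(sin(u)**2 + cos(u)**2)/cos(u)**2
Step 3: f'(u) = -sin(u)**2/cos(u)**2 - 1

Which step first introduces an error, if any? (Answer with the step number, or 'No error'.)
Step 2

Step 2 is incorrect due to a sign flip.
The step shows: -(sin(u)**2 + cos(u)**2)/cos(u)**2
The correct value should be: (sin(u)**2 + cos(u)**2)/cos(u)**2

Explanation: The sign of the whole expression was flipped: the term (sin(u)**2 + cos(u)**2)/cos(u)**2 was incorrectly written as -(sin(u)**2 + cos(u)**2)/cos(u)**2
The later steps are derived from this incorrect expression, so the error originates in Step 2.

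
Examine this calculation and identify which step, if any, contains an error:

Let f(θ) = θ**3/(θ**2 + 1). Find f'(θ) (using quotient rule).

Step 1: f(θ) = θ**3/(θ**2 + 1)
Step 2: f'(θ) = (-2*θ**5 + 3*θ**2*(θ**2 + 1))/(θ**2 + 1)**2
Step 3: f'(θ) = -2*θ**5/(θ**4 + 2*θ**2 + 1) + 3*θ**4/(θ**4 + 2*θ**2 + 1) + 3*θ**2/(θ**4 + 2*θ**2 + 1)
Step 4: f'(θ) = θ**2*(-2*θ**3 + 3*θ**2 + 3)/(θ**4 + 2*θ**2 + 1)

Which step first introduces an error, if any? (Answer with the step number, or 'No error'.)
Step 2

Step 2 is incorrect due to a wrong exponent.
The step shows: (-2*θ**5 + 3*θ**2*(θ**2 + 1))/(θ**2 + 1)**2
The correct value should be: (-2*θ**4 + 3*θ**2*(θ**2 + 1))/(θ**2 + 1)**2

Explanation: The exponent 4 on θ was incorrectly written as 5: the term (-2*θ**4 + 3*θ**2*(θ**2 + 1))/(θ**2 + 1)**2 was incorrectly written as (-2*θ**5 + 3*θ**2*(θ**2 + 1))/(θ**2 + 1)**2
The later steps are derived from this incorrect expression, so the error originates in Step 2.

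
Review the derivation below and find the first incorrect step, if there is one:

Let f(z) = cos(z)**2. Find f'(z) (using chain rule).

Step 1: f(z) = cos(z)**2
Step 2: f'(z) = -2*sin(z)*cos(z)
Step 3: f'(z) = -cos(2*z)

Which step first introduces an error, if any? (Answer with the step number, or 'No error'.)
Step 3

Step 3 is incorrect due to a wrong trig function.
The step shows: -cos(2*z)
The correct value should be: -sin(2*z)

Explanation: sin(2*z) was incorrectly written as cos(2*z): the term -sin(2*z) was incorrectly written as -cos(2*z)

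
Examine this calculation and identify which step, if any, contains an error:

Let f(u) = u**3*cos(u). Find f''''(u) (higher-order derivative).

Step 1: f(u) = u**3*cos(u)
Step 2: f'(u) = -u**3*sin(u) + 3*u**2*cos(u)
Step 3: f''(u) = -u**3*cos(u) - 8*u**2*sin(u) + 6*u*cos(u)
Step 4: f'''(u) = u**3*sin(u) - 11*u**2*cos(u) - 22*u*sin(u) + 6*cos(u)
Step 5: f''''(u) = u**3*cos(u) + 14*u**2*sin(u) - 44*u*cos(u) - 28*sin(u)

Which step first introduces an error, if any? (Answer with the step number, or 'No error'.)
Step 3

Step 3 is incorrect due to a wrong coefficient.
The step shows: -u**3*cos(u) - 8*u**2*sin(u) + 6*u*cos(u)
The correct value should be: -u**3*cos(u) - 6*u**2*sin(u) + 6*u*cos(u)

Explanation: The coefficient -6 was incorrectly written as -8: the term -6*u**2*sin(u) was incorrectly written as -8*u**2*sin(u)
The later steps are derived from this incorrect expression, so the error originates in Step 3.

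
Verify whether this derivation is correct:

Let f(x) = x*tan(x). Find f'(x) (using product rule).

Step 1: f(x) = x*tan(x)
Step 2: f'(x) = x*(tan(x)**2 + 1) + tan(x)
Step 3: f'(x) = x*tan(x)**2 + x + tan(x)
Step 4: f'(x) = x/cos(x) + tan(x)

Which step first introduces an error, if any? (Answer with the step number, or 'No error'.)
Step 4

Step 4 is incorrect due to a wrong exponent.
The step shows: x/cos(x) + tan(x)
The correct value should be: x/cos(x)**2 + tan(x)

Explanation: The exponent -2 on cos(x) was incorrectly written as -1: the term x/cos(x)**2 was incorrectly written as x/cos(x)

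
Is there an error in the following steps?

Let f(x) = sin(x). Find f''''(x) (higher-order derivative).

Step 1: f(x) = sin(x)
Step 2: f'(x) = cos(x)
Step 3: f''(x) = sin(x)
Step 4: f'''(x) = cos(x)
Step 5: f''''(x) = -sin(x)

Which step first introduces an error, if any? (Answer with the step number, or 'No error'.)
Step 3

Step 3 is incorrect due to a sign flip.
The step shows: sin(x)
The correct value should be: -sin(x)

Explanation: The sign of the whole expression was flipped: the term -sin(x) was incorrectly written as sin(x)
The later steps are derived from this incorrect expression, so the error originates in Step 3.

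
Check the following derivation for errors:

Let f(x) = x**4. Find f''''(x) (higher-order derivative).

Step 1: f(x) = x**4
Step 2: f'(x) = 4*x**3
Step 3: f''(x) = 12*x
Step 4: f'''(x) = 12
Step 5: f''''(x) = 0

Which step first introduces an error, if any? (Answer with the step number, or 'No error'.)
Step 3

Step 3 is incorrect due to a wrong exponent.
The step shows: 12*x
The correct value should be: 12*x**2

Explanation: The exponent 2 on x was incorrectly written as 1: the term 12*x**2 was incorrectly written as 12*x
The later steps are derived from this incorrect expression, so the error originates in Step 3.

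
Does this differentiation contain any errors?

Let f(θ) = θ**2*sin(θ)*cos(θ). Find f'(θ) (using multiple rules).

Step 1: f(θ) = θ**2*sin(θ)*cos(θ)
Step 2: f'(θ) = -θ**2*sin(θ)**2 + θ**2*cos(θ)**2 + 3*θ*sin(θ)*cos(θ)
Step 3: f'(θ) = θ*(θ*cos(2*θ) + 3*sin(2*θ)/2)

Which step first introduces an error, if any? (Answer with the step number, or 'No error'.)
Step 2

Step 2 is incorrect due to a wrong coefficient.
The step shows: -θ**2*sin(θ)**2 + θ**2*cos(θ)**2 + 3*θ*sin(θ)*cos(θ)
The correct value should be: -θ**2*sin(θ)**2 + θ**2*cos(θ)**2 + 2*θ*sin(θ)*cos(θ)

Explanation: The coefficient 2 was incorrectly written as 3: the term 2*θ*sin(θ)*cos(θ) was incorrectly written as 3*θ*sin(θ)*cos(θ)
The later steps are derived from this incorrect expression, so the error originates in Step 2.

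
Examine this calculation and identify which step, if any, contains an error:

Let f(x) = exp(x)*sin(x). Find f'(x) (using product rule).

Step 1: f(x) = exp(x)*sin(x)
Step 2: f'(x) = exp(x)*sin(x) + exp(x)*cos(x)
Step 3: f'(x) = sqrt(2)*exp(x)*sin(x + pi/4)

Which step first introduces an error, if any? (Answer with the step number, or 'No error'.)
No error

All steps in this derivation are correct.
The final answer f'(x) = sqrt(2)*exp(x)*sin(x + pi/4) is valid.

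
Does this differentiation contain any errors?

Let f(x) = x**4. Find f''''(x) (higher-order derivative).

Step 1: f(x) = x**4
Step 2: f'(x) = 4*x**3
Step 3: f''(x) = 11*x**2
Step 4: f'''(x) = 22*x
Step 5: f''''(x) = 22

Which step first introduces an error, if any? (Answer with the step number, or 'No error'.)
Step 3

Step 3 is incorrect due to a wrong coefficient.
The step shows: 11*x**2
The correct value should be: 12*x**2

Explanation: The coefficient 12 was incorrectly written as 11: the term 12*x**2 was incorrectly written as 11*x**2
The later steps are derived from this incorrect expression, so the error originates in Step 3.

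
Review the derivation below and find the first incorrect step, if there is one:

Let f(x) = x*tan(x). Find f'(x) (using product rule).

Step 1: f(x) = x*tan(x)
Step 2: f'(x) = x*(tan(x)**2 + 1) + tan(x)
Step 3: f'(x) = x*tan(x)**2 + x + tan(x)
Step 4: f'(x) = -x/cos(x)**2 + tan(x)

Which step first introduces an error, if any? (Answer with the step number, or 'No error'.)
Step 4

Step 4 is incorrect due to a sign flip.
The step shows: -x/cos(x)**2 + tan(x)
The correct value should be: x/cos(x)**2 + tan(x)

Explanation: The sign of one term was flipped: the term x/cos(x)**2 was incorrectly written as -x/cos(x)**2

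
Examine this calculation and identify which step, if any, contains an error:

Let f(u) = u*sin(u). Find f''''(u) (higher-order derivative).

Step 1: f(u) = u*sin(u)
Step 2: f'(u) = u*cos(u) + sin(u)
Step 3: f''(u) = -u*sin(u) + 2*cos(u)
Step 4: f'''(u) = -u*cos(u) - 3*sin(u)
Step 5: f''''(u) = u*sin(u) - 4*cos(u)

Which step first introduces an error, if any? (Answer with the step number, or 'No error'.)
No error

All steps in this derivation are correct.
The final answer f''''(u) = u*sin(u) - 4*cos(u) is valid.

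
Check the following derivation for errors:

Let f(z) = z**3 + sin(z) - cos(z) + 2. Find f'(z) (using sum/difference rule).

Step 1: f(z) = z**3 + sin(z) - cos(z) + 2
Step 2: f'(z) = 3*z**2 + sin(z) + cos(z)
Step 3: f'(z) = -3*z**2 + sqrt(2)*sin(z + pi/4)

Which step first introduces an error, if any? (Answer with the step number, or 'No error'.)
Step 3

Step 3 is incorrect due to a sign flip.
The step shows: -3*z**2 + sqrt(2)*sin(z + pi/4)
The correct value should be: 3*z**2 + sqrt(2)*sin(z + pi/4)

Explanation: The sign of one term was flipped: the term 3*z**2 was incorrectly written as -3*z**2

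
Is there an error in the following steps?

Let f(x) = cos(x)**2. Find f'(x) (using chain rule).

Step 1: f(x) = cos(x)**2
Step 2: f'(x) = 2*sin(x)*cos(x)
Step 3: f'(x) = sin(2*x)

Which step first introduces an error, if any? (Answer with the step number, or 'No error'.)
Step 2

Step 2 is incorrect due to a sign flip.
The step shows: 2*sin(x)*cos(x)
The correct value should be: -2*sin(x)*cos(x)

Explanation: The sign of the whole expression was flipped: the term -2*sin(x)*cos(x) was incorrectly written as 2*sin(x)*cos(x)
The later steps are derived from this incorrect expression, so the error originates in Step 2.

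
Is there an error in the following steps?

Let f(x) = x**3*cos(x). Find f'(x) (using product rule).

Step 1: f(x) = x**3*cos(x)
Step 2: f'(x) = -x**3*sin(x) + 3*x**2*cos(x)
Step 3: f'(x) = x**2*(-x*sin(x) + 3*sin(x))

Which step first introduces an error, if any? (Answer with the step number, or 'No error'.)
Step 3

Step 3 is incorrect due to a wrong trig function.
The step shows: x**2*(-x*sin(x) + 3*sin(x))
The correct value should be: x**2*(-x*sin(x) + 3*cos(x))

Explanation: cos(x) was incorrectly written as sin(x): the term x**2*(-x*sin(x) + 3*cos(x)) was incorrectly written as x**2*(-x*sin(x) + 3*sin(x))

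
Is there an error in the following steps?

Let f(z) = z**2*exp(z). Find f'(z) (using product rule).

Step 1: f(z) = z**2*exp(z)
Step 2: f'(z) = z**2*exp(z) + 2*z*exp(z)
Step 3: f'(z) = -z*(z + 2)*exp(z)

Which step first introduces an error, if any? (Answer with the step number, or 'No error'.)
Step 3

Step 3 is incorrect due to a sign flip.
The step shows: -z*(z + 2)*exp(z)
The correct value should be: z*(z + 2)*exp(z)

Explanation: The sign of the whole expression was flipped: the term z*(z + 2)*exp(z) was incorrectly written as -z*(z + 2)*exp(z)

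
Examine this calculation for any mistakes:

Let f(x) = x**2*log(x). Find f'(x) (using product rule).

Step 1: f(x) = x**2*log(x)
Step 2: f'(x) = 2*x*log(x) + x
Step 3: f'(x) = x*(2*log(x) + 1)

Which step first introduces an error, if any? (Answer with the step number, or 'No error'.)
No error

All steps in this derivation are correct.
The final answer f'(x) = x*(2*log(x) + 1) is valid.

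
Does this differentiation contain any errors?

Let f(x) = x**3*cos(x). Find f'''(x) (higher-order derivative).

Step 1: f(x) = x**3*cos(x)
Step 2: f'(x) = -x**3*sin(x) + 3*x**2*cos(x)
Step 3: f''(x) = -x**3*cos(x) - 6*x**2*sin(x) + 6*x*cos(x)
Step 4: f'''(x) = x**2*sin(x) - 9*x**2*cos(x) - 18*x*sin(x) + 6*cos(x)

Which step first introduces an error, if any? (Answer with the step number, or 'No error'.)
Step 4

Step 4 is incorrect due to a wrong exponent.
The step shows: x**2*sin(x) - 9*x**2*cos(x) - 18*x*sin(x) + 6*cos(x)
The correct value should be: x**3*sin(x) - 9*x**2*cos(x) - 18*x*sin(x) + 6*cos(x)

Explanation: The exponent 3 on x was incorrectly written as 2: the term x**3*sin(x) was incorrectly written as x**2*sin(x)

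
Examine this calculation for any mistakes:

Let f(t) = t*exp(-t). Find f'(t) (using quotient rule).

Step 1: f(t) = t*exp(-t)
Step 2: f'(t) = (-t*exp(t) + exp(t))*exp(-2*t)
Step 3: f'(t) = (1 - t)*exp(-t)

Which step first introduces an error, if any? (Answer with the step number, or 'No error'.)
No error

All steps in this derivation are correct.
The final answer f'(t) = (1 - t)*exp(-t) is valid.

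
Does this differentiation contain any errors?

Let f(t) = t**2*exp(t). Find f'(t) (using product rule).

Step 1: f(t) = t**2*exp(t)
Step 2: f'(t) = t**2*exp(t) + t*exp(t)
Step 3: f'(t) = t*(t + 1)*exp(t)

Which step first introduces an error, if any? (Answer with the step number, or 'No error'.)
Step 2

Step 2 is incorrect due to a wrong coefficient.
The step shows: t**2*exp(t) + t*exp(t)
The correct value should be: t**2*exp(t) + 2*t*exp(t)

Explanation: The coefficient 2 was incorrectly written as 1: the term 2*t*exp(t) was incorrectly written as t*exp(t)
The later steps are derived from this incorrect expression, so the error originates in Step 2.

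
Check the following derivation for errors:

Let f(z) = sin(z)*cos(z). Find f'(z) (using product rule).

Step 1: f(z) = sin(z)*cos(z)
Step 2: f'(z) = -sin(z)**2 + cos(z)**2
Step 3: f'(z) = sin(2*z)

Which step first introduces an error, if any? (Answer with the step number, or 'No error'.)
Step 3

Step 3 is incorrect due to a wrong trig function.
The step shows: sin(2*z)
The correct value should be: cos(2*z)

Explanation: cos(2*z) was incorrectly written as sin(2*z): the term cos(2*z) was incorrectly written as sin(2*z)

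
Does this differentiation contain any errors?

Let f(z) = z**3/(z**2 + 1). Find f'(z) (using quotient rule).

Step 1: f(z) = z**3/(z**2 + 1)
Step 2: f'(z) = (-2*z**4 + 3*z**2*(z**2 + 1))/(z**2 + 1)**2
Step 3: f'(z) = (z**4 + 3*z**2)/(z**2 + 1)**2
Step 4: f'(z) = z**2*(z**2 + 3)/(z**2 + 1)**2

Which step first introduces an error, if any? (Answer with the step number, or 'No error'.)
No error

All steps in this derivation are correct.
The final answer f'(z) = z**2*(z**2 + 3)/(z**2 + 1)**2 is valid.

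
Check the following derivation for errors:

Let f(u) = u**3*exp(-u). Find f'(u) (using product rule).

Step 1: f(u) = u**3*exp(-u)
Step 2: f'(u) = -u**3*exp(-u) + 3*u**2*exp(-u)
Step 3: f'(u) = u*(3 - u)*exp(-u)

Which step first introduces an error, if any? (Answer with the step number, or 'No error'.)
Step 3

Step 3 is incorrect due to a wrong exponent.
The step shows: u*(3 - u)*exp(-u)
The correct value should be: u**2*(3 - u)*exp(-u)

Explanation: The exponent 2 on u was incorrectly written as 1: the term u**2*(3 - u)*exp(-u) was incorrectly written as u*(3 - u)*exp(-u)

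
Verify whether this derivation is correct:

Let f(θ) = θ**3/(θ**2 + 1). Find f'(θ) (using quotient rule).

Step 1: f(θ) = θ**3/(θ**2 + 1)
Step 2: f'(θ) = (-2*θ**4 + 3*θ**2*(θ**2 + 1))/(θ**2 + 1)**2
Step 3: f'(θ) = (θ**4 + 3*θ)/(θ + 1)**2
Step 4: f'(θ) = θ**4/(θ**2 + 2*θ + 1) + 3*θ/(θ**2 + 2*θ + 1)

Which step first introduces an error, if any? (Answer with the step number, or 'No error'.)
Step 3

Step 3 is incorrect due to a wrong exponent.
The step shows: (θ**4 + 3*θ)/(θ + 1)**2
The correct value should be: (θ**4 + 3*θ**2)/(θ**2 + 1)**2

Explanation: The exponent 2 on θ was incorrectly written as 1: the term (θ**4 + 3*θ**2)/(θ**2 + 1)**2 was incorrectly written as (θ**4 + 3*θ)/(θ + 1)**2
The later steps are derived from this incorrect expression, so the error originates in Step 3.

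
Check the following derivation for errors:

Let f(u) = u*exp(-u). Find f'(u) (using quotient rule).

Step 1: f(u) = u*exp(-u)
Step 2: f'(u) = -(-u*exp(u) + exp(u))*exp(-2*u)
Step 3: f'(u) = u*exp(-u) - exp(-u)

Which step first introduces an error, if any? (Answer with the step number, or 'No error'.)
Step 2

Step 2 is incorrect due to a sign flip.
The step shows: -(-u*exp(u) + exp(u))*exp(-2*u)
The correct value should be: (-u*exp(u) + exp(u))*exp(-2*u)

Explanation: The sign of the whole expression was flipped: the term (-u*exp(u) + exp(u))*exp(-2*u) was incorrectly written as -(-u*exp(u) + exp(u))*exp(-2*u)
The later steps are derived from this incorrect expression, so the error originates in Step 2.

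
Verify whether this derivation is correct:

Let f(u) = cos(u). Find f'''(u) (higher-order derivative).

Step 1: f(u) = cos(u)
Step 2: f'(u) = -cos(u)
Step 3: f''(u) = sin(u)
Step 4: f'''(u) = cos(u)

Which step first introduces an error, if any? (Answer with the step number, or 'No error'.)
Step 2

Step 2 is incorrect due to a wrong trig function.
The step shows: -cos(u)
The correct value should be: -sin(u)

Explanation: sin(u) was incorrectly written as cos(u): the term -sin(u) was incorrectly written as -cos(u)
The later steps are derived from this incorrect expression, so the error originates in Step 2.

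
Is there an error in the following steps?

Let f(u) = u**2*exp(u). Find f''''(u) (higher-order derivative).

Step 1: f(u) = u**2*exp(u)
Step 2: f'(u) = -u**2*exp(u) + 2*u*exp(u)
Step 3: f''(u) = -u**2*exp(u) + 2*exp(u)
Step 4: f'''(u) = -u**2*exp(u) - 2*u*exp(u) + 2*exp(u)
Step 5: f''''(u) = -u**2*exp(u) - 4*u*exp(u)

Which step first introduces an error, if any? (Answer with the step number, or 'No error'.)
Step 2

Step 2 is incorrect due to a sign flip.
The step shows: -u**2*exp(u) + 2*u*exp(u)
The correct value should be: u**2*exp(u) + 2*u*exp(u)

Explanation: The sign of one term was flipped: the term u**2*exp(u) was incorrectly written as -u**2*exp(u)
The later steps are derived from this incorrect expression, so the error originates in Step 2.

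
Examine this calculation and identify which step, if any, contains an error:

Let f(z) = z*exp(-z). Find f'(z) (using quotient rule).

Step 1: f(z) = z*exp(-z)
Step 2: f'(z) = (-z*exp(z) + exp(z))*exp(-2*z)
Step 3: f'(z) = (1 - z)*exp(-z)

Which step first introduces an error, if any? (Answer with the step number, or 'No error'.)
No error

All steps in this derivation are correct.
The final answer f'(z) = (1 - z)*exp(-z) is valid.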